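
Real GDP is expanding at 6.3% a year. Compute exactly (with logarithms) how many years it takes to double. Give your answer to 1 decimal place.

11.3 years

t = ln(2) / ln(1 + 0.063) = 0.6931 / 0.061095 ≈ 11.34.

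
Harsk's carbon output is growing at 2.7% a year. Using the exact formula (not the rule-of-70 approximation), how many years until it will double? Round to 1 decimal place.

t = ln(2) / ln(1 + 0.027) = 0.6931 / 0.026642 ≈ 26.02.

26.0 years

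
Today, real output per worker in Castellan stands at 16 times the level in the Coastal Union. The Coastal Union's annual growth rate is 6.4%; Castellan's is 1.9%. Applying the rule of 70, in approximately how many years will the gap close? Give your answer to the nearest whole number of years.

What matters is the difference: 4.5 pp.
Rule of 70 on the gap: the ratio halves every 70/4.5 ≈ 15.56 years.
A 16 times gap closes after 4 halvings: 4 × 15.56 ≈ 62 years.

62 years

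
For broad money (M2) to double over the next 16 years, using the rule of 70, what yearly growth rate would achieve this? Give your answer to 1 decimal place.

4.4%

70 / 16 ≈ 4.38, so about 4.4% per year.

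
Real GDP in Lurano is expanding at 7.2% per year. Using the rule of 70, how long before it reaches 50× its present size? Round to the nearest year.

roughly 55 years

One doubling takes 70/7.2 = 9.72 years.
Reaching 50× takes log₂(50) ≈ 5.64 doublings.
5.64 × 9.72 ≈ 55 years.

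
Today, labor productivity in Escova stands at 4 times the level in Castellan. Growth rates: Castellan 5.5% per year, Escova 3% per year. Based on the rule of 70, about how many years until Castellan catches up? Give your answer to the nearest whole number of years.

Castellan gains on Escova at 5.5% − 3% = 2.5 points a year.
At that relative rate the gap halves every 70/2.5 ≈ 28.00 years.
A 4 times gap closes after 2 halvings: 2 × 28.00 ≈ 56 years.

approximately 56 years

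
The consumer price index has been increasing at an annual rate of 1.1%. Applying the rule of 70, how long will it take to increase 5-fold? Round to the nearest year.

One doubling takes 70/1.1 = 63.64 years.
5× is log₂ 5 ≈ 2.32 doublings, so ≈ 2.32 × 63.64 = 148 years.

about 148 years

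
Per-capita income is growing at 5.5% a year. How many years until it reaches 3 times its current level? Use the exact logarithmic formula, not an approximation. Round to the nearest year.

t = ln(3) / ln(1 + 0.055) = 1.0986 / 0.053541 ≈ 20.52.
≈ 21 years.

21 years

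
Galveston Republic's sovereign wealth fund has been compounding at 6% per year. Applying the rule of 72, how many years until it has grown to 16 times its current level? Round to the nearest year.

48 years

At 6% it doubles every 72/6 ≈ 12.00 years.
Getting to 16× needs 4 doublings: 4 × 12.00 ≈ 48 years.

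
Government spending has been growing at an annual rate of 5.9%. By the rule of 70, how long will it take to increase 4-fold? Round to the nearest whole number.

≈ 24 years

At 5.9% it doubles every 70/5.9 ≈ 11.86 years.
4 = 2^2, so 2 doublings → 24 years.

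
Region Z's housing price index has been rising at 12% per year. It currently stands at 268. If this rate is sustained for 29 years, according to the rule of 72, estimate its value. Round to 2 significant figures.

7600

Doubling time ≈ 72/12 = 6.00 years.
29 years is 29/6.00 ≈ 4.83 doublings, a factor of 2^4.83 ≈ 28.44.
268 × 28.44 ≈ 7600.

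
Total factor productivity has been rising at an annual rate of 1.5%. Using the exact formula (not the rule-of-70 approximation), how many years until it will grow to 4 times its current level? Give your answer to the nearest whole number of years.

93 years

t = ln(4) / ln(1 + 0.015) = 1.3863 / 0.014889 ≈ 93.11.
≈ 93 years.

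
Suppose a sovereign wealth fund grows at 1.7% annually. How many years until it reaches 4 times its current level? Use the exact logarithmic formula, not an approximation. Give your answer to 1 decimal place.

82.2 years

t = ln(4) / ln(1 + 0.017) = 1.3863 / 0.016857 ≈ 82.24.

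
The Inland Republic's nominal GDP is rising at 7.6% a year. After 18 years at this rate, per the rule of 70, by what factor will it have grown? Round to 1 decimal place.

approximately 3.9 times

Doubles every ≈ 9.21 years (70/7.6).
18 years is 1.95 doublings; 2^1.95 ≈ 3.9×.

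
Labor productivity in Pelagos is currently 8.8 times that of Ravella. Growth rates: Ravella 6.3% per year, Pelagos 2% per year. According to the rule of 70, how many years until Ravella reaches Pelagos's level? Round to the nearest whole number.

What matters is the difference: 4.3 pp.
Rule of 70 on the gap: the ratio halves every 70/4.3 ≈ 16.28 years.
An 8.8 times gap takes log₂(8.8) ≈ 3.14 halvings to close: 3.14 × 16.28 ≈ 51 years.

roughly 51 years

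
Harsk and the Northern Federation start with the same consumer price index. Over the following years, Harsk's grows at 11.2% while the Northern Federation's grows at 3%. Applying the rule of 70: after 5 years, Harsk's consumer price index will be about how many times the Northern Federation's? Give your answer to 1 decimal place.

Harsk pulls ahead at 8.2 pp per year, so the ratio doubles every 70/8.2 ≈ 8.54 years.
In 5 years that's 0.59 doublings: 2^0.59 ≈ 1.5.

approximately 1.5 times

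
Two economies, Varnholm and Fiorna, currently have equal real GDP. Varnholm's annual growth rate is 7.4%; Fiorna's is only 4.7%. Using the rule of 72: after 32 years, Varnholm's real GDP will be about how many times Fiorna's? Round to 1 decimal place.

Varnholm pulls ahead at 2.7 pp per year, so the ratio doubles every 72/2.7 ≈ 26.67 years.
In 32 years that's 1.20 doublings: 2^1.20 ≈ 2.3.

≈ 2.3 times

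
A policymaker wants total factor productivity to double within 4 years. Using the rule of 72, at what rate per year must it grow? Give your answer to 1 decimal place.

around 18.0% per year

72 / 4 ≈ 18.00, so about 18.0% per year.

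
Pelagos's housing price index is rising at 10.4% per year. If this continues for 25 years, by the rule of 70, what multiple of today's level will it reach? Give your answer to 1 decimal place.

Doubling time ≈ 70/10.4 = 6.73 years.
25 years / 6.73 ≈ 3.71 doublings → factor 2^3.71 ≈ 13.1.

≈ 13.1 times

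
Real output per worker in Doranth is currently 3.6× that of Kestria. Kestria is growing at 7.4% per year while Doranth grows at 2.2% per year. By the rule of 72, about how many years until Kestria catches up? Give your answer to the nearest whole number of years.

≈ 26 years

What matters is the difference: 5.2 pp.
Rule of 72 on the gap: the ratio halves every 72/5.2 ≈ 13.85 years.
A 3.6× gap takes log₂(3.6) ≈ 1.85 halvings to close: 1.85 × 13.85 ≈ 26 years.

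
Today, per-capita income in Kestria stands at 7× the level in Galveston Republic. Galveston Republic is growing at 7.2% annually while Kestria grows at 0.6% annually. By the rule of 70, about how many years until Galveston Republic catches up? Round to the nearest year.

What matters is the difference: 6.6 pp.
Rule of 70 on the gap: the ratio halves every 70/6.6 ≈ 10.61 years.
A 7× gap takes log₂(7) ≈ 2.81 halvings to close: 2.81 × 10.61 ≈ 30 years.

roughly 30 years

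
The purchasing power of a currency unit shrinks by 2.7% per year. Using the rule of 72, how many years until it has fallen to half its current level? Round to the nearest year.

around 27 years

Falling at 2.7%, it halves about every 72/2.7 = 26.67 years.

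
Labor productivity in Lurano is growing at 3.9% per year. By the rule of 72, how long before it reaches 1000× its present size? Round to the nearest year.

approximately 184 years

At 3.9% it doubles every 72/3.9 ≈ 18.46 years.
Reaching 1000× takes log₂(1000) ≈ 9.97 doublings.
9.97 × 18.46 ≈ 184 years.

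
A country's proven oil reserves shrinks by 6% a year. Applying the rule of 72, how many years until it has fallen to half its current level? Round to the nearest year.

roughly 12 years

Halving time ≈ 72 / 6 = 12.00 → 12 years.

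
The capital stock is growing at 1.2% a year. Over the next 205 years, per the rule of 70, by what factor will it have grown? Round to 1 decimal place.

Doubles every ≈ 58.33 years (70/1.2).
205 years is 3.51 doublings; 2^3.51 ≈ 11.4×.

roughly 11.4 times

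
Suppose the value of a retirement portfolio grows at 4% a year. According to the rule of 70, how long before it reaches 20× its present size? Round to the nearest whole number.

One doubling takes 70/4 = 17.50 years.
Reaching 20× takes log₂(20) ≈ 4.32 doublings.
4.32 × 17.50 ≈ 76 years.

roughly 76 years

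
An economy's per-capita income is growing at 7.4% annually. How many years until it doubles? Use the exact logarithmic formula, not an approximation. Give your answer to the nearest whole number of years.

10 years

t = ln(2) / ln(1 + 0.074) = 0.6931 / 0.071390 ≈ 9.71.
≈ 10 years.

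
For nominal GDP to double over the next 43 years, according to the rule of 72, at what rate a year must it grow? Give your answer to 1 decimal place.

1.7%

72 / 43 ≈ 1.67, so about 1.7% a year.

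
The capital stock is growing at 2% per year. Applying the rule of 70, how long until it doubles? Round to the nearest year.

around 35 years

Doubling time ≈ 70 / 2 = 35.00 years.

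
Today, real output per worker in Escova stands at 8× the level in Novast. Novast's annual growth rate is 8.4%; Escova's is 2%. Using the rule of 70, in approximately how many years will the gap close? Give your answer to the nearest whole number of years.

The growth-rate gap is 8.4% − 2% = 6.4 percentage points.
So the ratio between them halves every 70/6.4 ≈ 10.94 years.
An 8× gap closes after 3 halvings: 3 × 10.94 ≈ 33 years.

approximately 33 years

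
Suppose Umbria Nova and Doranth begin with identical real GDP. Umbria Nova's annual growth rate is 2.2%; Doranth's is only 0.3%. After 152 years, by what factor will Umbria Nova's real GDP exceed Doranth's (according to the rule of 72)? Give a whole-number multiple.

roughly 16 times

Only the 1.9-point difference matters.
72/1.9 ≈ 37.89 years per doubling of the ratio; 152 years gives 4.01 doublings, so ≈ 16×.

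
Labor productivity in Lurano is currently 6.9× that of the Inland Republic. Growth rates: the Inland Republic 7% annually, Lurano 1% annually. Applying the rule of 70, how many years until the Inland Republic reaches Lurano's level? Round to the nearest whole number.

approximately 33 years

the Inland Republic gains on Lurano at 7% − 1% = 6 points a year.
At that relative rate the gap halves every 70/6 ≈ 11.67 years.
A 6.9× gap takes log₂(6.9) ≈ 2.79 halvings to close: 2.79 × 11.67 ≈ 33 years.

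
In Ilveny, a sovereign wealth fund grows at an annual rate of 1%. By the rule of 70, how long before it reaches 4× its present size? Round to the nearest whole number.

One doubling takes 70/1 = 70.00 years.
4 = 2^2, so 2 doublings → 140 years.

approximately 140 years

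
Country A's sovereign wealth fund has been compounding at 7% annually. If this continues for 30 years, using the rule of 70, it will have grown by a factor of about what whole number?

At 7% one doubling takes ≈ 10.00 years; 30 years is 3 of them, so ×8.

about 8 times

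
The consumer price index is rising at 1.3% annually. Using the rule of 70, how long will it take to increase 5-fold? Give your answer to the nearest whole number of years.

One doubling takes 70/1.3 = 53.85 years.
Reaching 5× takes log₂(5) ≈ 2.32 doublings.
2.32 × 53.85 ≈ 125 years.

around 125 years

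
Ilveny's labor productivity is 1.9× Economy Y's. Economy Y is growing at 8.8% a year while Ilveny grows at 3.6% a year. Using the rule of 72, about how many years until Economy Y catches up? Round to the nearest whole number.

Economy Y gains on Ilveny at 8.8% − 3.6% = 5.2 points a year.
At that relative rate the gap halves every 72/5.2 ≈ 13.85 years.
A 1.9× gap takes log₂(1.9) ≈ 0.93 halvings to close: 0.93 × 13.85 ≈ 13 years.

about 13 years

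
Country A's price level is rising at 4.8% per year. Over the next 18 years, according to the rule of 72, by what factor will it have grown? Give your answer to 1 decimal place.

around 2.3 times

Doubling time ≈ 72/4.8 = 15.00 years.
18 years / 15.00 ≈ 1.20 doublings → factor 2^1.20 ≈ 2.3.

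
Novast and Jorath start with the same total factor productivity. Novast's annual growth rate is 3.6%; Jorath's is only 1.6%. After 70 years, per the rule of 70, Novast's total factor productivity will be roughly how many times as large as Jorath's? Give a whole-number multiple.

Novast pulls ahead at 2 pp per year, so the ratio doubles every 70/2 ≈ 35.00 years.
In 70 years that's 2.00 doublings: 2^2.00 ≈ 4.

around 4 times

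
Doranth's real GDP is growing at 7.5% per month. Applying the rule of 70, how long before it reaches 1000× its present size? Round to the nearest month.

about 93 months

One doubling takes 70/7.5 = 9.33 months.
Reaching 1000× takes log₂(1000) ≈ 9.97 doublings.
9.97 × 9.33 ≈ 93 months.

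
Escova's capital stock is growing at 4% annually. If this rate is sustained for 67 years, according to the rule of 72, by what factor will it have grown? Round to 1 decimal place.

roughly 13.2 times

Doubles every ≈ 18.00 years (72/4).
67 years is 3.72 doublings; 2^3.72 ≈ 13.2×.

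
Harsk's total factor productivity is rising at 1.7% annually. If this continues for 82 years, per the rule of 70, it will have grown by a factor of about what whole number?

4 times

70/1.7 ≈ 41.18 years per doubling.
82 years fits 2 doublings: 2^2 = 4.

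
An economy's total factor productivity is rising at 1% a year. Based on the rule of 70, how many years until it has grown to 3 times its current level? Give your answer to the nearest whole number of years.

about 111 years

At 1% it doubles every 70/1 ≈ 70.00 years.
Reaching 3× takes log₂(3) ≈ 1.58 doublings.
1.58 × 70.00 ≈ 111 years.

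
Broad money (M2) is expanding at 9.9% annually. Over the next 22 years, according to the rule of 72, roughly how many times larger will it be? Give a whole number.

approximately 8 times

Doubling time ≈ 72/9.9 = 7.27 years.
22/7.27 ≈ 3 doublings, so about 2^3 = 8×.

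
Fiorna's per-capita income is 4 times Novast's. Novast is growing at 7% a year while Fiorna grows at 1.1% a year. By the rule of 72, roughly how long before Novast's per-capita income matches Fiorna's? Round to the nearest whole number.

The growth-rate gap is 7% − 1.1% = 5.9 percentage points.
So the ratio between them halves every 72/5.9 ≈ 12.20 years.
A 4 times gap closes after 2 halvings: 2 × 12.20 ≈ 24 years.

≈ 24 years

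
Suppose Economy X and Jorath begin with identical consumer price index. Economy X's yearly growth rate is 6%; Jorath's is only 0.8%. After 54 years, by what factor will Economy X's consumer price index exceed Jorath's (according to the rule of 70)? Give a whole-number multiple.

Rate gap = 6% − 0.8% = 5.2 points.
The ratio doubles every 70/5.2 ≈ 13.46 years.
54/13.46 ≈ 4.01 doublings → ratio ≈ 2^4.01 ≈ 16.

roughly 16 times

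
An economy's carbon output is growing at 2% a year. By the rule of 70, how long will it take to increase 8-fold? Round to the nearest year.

≈ 105 years

One doubling takes 70/2 = 35.00 years.
Getting to 8× needs 3 doublings: 3 × 35.00 ≈ 105 years.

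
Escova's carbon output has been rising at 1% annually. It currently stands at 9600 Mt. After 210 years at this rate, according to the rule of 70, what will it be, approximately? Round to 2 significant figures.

roughly 77000 Mt

Doubling time ≈ 70/1 = 70.00 years.
210 years is 210/70.00 ≈ 3.00 doublings, a factor of 2^3.00 ≈ 8.00.
9600 × 8.00 ≈ 77000 Mt.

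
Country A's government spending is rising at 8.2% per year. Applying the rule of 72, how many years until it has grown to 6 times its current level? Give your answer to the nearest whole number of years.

23 years

At 8.2% it doubles every 72/8.2 ≈ 8.78 years.
6× is log₂ 6 ≈ 2.58 doublings, so ≈ 2.58 × 8.78 = 23 years.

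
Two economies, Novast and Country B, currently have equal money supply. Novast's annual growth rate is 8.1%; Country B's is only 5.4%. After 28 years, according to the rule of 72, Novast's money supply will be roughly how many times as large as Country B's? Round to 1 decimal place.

about 2.1 times

Only the 2.7-point difference matters.
72/2.7 ≈ 26.67 years per doubling of the ratio; 28 years gives 1.05 doublings, so ≈ 2.1×.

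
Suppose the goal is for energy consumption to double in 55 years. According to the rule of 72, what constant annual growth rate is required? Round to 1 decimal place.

72 / 55 ≈ 1.31, so about 1.3% a year.

roughly 1.3%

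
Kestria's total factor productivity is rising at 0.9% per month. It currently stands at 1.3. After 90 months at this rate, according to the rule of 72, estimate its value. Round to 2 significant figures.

around 2.8

It doubles every 72/0.9 ≈ 80.00 months, so 90 months is 1.13 doublings.
2^1.13 ≈ 2.19; 1.3 × 2.19 ≈ 2.8.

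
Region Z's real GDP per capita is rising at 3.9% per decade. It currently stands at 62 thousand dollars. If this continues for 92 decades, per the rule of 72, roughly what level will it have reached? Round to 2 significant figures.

about 2000 thousand dollars

It doubles every 72/3.9 ≈ 18.46 decades, so 92 decades is 4.98 doublings.
2^4.98 ≈ 31.56; 62 × 31.56 ≈ 2000 thousand dollars.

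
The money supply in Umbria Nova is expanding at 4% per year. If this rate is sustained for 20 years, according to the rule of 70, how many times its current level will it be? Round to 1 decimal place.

2.2 times

Doubling time ≈ 70/4 = 17.50 years.
20 years / 17.50 ≈ 1.14 doublings → factor 2^1.14 ≈ 2.2.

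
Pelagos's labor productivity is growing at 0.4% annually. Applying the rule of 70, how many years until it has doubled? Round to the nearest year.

approximately 175 years

Doubling time ≈ 70 / 0.4 = 175.00 years.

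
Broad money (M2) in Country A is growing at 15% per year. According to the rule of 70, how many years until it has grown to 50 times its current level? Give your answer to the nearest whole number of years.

Doubling time ≈ 70/15 = 4.67 years.
50× is log₂ 50 ≈ 5.64 doublings, so ≈ 5.64 × 4.67 = 26 years.

roughly 26 years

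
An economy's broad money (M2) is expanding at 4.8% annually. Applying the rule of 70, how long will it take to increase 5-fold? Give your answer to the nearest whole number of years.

At 4.8% it doubles every 70/4.8 ≈ 14.58 years.
Reaching 5× takes log₂(5) ≈ 2.32 doublings.
2.32 × 14.58 ≈ 34 years.

approximately 34 years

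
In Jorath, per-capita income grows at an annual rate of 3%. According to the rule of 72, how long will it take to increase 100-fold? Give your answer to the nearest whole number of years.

around 159 years

Doubling time ≈ 72/3 = 24.00 years.
100× is log₂ 100 ≈ 6.64 doublings, so ≈ 6.64 × 24.00 = 159 years.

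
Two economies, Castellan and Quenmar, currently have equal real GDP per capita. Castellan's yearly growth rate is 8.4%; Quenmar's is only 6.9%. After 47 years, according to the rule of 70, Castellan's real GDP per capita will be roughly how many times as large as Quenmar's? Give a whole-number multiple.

Only the 1.5-point difference matters.
70/1.5 ≈ 46.67 years per doubling of the ratio; 47 years gives 1.01 doublings, so ≈ 2×.

approximately 2 times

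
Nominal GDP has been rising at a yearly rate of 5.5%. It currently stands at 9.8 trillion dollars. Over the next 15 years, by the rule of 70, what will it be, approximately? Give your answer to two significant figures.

≈ 22 trillion dollars

It doubles every 70/5.5 ≈ 12.73 years, so 15 years is 1.18 doublings.
2^1.18 ≈ 2.27; 9.8 × 2.27 ≈ 22 trillion dollars.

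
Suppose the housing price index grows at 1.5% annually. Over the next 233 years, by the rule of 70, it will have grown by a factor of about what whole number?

roughly 32 times

70/1.5 ≈ 46.67 years per doubling.
233 years fits 5 doublings: 2^5 = 32.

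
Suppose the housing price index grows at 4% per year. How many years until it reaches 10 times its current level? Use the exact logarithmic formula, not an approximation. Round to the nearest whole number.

59 years

t = ln(10) / ln(1 + 0.04) = 2.3026 / 0.039221 ≈ 58.71.
≈ 59 years.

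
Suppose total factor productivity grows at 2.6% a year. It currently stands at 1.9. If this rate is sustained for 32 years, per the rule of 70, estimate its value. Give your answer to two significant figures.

Doubling time ≈ 70/2.6 = 26.92 years.
32 years is 32/26.92 ≈ 1.19 doublings, a factor of 2^1.19 ≈ 2.28.
1.9 × 2.28 ≈ 4.3.

approximately 4.3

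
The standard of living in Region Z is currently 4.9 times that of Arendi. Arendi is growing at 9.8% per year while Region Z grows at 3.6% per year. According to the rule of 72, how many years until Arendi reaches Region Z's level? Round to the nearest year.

≈ 27 years

The growth-rate gap is 9.8% − 3.6% = 6.2 percentage points.
So the ratio between them halves every 72/6.2 ≈ 11.61 years.
A 4.9 times gap takes log₂(4.9) ≈ 2.29 halvings to close: 2.29 × 11.61 ≈ 27 years.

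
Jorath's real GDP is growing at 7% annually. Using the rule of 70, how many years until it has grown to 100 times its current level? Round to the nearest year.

Doubling time ≈ 70/7 = 10.00 years.
Reaching 100× takes log₂(100) ≈ 6.64 doublings.
6.64 × 10.00 ≈ 66 years.

about 66 years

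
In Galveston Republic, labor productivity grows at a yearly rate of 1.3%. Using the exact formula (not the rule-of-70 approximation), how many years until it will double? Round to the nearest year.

t = ln(2) / ln(1 + 0.013) = 0.6931 / 0.012916 ≈ 53.66.
≈ 54 years.

54 years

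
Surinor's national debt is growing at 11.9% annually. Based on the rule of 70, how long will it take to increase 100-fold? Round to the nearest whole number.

One doubling takes 70/11.9 = 5.88 years.
100× is log₂ 100 ≈ 6.64 doublings, so ≈ 6.64 × 5.88 = 39 years.

39 years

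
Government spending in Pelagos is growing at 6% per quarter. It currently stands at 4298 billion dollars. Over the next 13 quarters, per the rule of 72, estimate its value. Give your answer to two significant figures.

Doubling time ≈ 72/6 = 12.00 quarters.
13 quarters is 13/12.00 ≈ 1.08 doublings, a factor of 2^1.08 ≈ 2.11.
4298 × 2.11 ≈ 9100 billion dollars.

≈ 9100 billion dollars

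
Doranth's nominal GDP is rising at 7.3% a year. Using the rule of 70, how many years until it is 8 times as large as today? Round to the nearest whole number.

One doubling takes 70/7.3 = 9.59 years.
8 = 2^3, so 3 doublings → 29 years.

roughly 29 years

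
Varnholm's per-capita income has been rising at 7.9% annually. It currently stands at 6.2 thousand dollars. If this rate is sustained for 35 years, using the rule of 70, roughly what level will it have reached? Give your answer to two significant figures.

Doubling time ≈ 70/7.9 = 8.86 years.
35 years is 35/8.86 ≈ 3.95 doublings, a factor of 2^3.95 ≈ 15.45.
6.2 × 15.45 ≈ 96 thousand dollars.

roughly 96 thousand dollars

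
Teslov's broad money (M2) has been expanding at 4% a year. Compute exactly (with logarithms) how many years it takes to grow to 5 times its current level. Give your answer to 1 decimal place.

t = ln(5) / ln(1 + 0.04) = 1.6094 / 0.039221 ≈ 41.03.

41.0 years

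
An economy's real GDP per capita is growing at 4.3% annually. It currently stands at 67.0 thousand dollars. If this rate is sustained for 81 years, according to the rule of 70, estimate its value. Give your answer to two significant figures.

≈ 2100 thousand dollars

Doubling time ≈ 70/4.3 = 16.28 years.
81 years is 81/16.28 ≈ 4.98 doublings, a factor of 2^4.98 ≈ 31.56.
67.0 × 31.56 ≈ 2100 thousand dollars.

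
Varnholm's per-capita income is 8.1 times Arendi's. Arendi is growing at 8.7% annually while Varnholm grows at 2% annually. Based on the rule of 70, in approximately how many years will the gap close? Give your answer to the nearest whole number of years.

The growth-rate gap is 8.7% − 2% = 6.7 percentage points.
So the ratio between them halves every 70/6.7 ≈ 10.45 years.
An 8.1 times gap takes log₂(8.1) ≈ 3.02 halvings to close: 3.02 × 10.45 ≈ 32 years.

≈ 32 years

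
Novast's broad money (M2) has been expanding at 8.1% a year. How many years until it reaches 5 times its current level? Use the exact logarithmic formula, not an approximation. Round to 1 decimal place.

t = ln(5) / ln(1 + 0.081) = 1.6094 / 0.077887 ≈ 20.66.

20.7 years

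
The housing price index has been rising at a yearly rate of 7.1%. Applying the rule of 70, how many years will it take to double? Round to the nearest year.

10 years

At 7.1%, doubling takes about 70/7.1 = 9.86 years.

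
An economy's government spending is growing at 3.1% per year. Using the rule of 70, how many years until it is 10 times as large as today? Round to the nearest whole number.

Doubling time ≈ 70/3.1 = 22.58 years.
Reaching 10× takes log₂(10) ≈ 3.32 doublings.
3.32 × 22.58 ≈ 75 years.

about 75 years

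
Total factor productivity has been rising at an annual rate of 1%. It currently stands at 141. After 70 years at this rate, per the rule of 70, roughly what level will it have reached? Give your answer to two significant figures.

Doubling time ≈ 70/1 = 70.00 years.
70 years is 70/70.00 ≈ 1.00 doublings, a factor of 2^1.00 ≈ 2.00.
141 × 2.00 ≈ 280.

280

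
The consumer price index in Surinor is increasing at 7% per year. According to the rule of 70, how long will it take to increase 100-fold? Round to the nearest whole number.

≈ 66 years

At 7% it doubles every 70/7 ≈ 10.00 years.
100× is log₂ 100 ≈ 6.64 doublings, so ≈ 6.64 × 10.00 = 66 years.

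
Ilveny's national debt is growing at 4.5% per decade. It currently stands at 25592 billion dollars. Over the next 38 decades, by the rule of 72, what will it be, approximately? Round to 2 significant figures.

about 130000 billion dollars

It doubles every 72/4.5 ≈ 16.00 decades, so 38 decades is 2.38 doublings.
2^2.38 ≈ 5.21; 25592 × 5.21 ≈ 130000 billion dollars.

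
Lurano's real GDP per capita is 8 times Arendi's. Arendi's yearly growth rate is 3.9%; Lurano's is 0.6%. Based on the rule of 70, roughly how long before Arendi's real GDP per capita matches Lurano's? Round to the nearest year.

64 years

Arendi gains on Lurano at 3.9% − 0.6% = 3.3 points a year.
At that relative rate the gap halves every 70/3.3 ≈ 21.21 years.
An 8 times gap closes after 3 halvings: 3 × 21.21 ≈ 64 years.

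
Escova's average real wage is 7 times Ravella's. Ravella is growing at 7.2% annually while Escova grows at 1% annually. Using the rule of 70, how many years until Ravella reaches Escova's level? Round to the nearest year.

Ravella gains on Escova at 7.2% − 1% = 6.2 points a year.
At that relative rate the gap halves every 70/6.2 ≈ 11.29 years.
A 7 times gap takes log₂(7) ≈ 2.81 halvings to close: 2.81 × 11.29 ≈ 32 years.

about 32 years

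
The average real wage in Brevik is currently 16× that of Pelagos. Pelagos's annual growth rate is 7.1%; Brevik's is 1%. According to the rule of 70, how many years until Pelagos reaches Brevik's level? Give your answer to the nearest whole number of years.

approximately 46 years

Pelagos gains on Brevik at 7.1% − 1% = 6.1 points a year.
At that relative rate the gap halves every 70/6.1 ≈ 11.48 years.
A 16× gap closes after 4 halvings: 4 × 11.48 ≈ 46 years.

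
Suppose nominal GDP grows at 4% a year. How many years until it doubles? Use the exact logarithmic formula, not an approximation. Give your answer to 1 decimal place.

17.7 years

t = ln(2) / ln(1 + 0.04) = 0.6931 / 0.039221 ≈ 17.67.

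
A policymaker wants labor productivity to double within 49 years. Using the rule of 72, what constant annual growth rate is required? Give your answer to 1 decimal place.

72 / 49 ≈ 1.47, so about 1.5% annually.

roughly 1.5%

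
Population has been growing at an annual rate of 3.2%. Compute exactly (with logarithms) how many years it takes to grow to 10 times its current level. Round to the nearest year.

t = ln(10) / ln(1 + 0.032) = 2.3026 / 0.031499 ≈ 73.10.
≈ 73 years.

73 years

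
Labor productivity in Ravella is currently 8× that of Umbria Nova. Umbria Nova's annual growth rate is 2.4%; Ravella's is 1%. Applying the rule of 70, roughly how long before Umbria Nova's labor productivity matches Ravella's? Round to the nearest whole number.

Umbria Nova gains on Ravella at 2.4% − 1% = 1.4 points a year.
At that relative rate the gap halves every 70/1.4 ≈ 50.00 years.
An 8× gap closes after 3 halvings: 3 × 50.00 ≈ 150 years.

≈ 150 years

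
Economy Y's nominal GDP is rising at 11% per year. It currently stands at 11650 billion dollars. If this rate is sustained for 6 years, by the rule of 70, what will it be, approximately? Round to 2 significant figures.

around 22000 billion dollars

It doubles every 70/11 ≈ 6.36 years, so 6 years is 0.94 doublings.
2^0.94 ≈ 1.92; 11650 × 1.92 ≈ 22000 billion dollars.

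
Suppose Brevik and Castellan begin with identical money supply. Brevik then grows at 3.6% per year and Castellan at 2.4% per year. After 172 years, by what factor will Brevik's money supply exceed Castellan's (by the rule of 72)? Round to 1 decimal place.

Only the 1.2-point difference matters.
72/1.2 ≈ 60.00 years per doubling of the ratio; 172 years gives 2.87 doublings, so ≈ 7.3×.

approximately 7.3 times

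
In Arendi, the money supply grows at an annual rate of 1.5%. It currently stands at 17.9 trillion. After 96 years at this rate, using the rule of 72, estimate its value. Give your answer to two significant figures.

Doubling time ≈ 72/1.5 = 48.00 years.
96 years is 96/48.00 ≈ 2.00 doublings, a factor of 2^2.00 ≈ 4.00.
17.9 × 4.00 ≈ 72 trillion.

roughly 72 trillion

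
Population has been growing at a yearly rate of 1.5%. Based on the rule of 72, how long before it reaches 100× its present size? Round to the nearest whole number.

One doubling takes 72/1.5 = 48.00 years.
Reaching 100× takes log₂(100) ≈ 6.64 doublings.
6.64 × 48.00 ≈ 319 years.

approximately 319 years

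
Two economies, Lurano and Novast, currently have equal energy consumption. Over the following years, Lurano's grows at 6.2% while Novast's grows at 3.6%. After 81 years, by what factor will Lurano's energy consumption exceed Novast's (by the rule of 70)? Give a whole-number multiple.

Rate gap = 6.2% − 3.6% = 2.6 points.
The ratio doubles every 70/2.6 ≈ 26.92 years.
81/26.92 ≈ 3.01 doublings → ratio ≈ 2^3.01 ≈ 8.

roughly 8 times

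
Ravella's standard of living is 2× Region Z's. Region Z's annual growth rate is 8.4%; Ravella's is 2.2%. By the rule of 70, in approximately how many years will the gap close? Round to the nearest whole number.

roughly 11 years

Region Z gains on Ravella at 8.4% − 2.2% = 6.2 points a year.
At that relative rate the gap halves every 70/6.2 ≈ 11.29 years.
A 2× gap closes after 1 halving: 1 × 11.29 ≈ 11 years.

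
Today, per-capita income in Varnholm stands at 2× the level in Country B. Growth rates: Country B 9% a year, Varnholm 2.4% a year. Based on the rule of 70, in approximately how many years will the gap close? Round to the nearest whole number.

around 11 years

Country B gains on Varnholm at 9% − 2.4% = 6.6 points a year.
At that relative rate the gap halves every 70/6.6 ≈ 10.61 years.
A 2× gap closes after 1 halving: 1 × 10.61 ≈ 11 years.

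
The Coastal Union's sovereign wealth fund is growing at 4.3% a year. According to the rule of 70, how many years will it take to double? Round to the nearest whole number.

Doubling time ≈ 70 / 4.3 = 16.28 years.

around 16 years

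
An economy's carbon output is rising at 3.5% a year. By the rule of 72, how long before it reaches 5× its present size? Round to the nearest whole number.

One doubling takes 72/3.5 = 20.57 years.
5× is log₂ 5 ≈ 2.32 doublings, so ≈ 2.32 × 20.57 = 48 years.

approximately 48 years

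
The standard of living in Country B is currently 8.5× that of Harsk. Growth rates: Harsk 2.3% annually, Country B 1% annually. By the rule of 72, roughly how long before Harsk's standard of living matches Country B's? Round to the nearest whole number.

≈ 171 years

What matters is the difference: 1.3 pp.
Rule of 72 on the gap: the ratio halves every 72/1.3 ≈ 55.38 years.
An 8.5× gap takes log₂(8.5) ≈ 3.09 halvings to close: 3.09 × 55.38 ≈ 171 years.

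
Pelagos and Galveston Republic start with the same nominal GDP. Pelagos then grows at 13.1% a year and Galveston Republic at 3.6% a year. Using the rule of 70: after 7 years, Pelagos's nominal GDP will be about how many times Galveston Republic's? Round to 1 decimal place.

Only the 9.5-point difference matters.
70/9.5 ≈ 7.37 years per doubling of the ratio; 7 years gives 0.95 doublings, so ≈ 1.9×.

≈ 1.9 times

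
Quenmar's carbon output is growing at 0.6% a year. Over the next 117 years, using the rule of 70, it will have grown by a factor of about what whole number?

At 0.6% one doubling takes ≈ 116.67 years; 117 years is 1 of them, so ×2.

≈ 2 times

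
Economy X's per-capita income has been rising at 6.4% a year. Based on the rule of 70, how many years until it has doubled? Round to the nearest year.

70/6.4 ≈ 10.94, so it doubles roughly every 11 years.

about 11 years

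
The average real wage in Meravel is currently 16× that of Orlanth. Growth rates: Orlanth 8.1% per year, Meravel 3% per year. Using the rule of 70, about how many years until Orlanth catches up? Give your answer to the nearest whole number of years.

The growth-rate gap is 8.1% − 3% = 5.1 percentage points.
So the ratio between them halves every 70/5.1 ≈ 13.73 years.
A 16× gap closes after 4 halvings: 4 × 13.73 ≈ 55 years.

about 55 years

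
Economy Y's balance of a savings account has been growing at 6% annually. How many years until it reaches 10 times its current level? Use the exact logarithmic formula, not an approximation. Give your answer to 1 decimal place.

39.5 years

t = ln(10) / ln(1 + 0.06) = 2.3026 / 0.058269 ≈ 39.52.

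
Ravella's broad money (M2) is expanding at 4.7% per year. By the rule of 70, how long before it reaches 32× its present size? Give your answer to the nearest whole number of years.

At 4.7% it doubles every 70/4.7 ≈ 14.89 years.
32× is 5 doublings, so 5 × 14.89 ≈ 74 years.

about 74 years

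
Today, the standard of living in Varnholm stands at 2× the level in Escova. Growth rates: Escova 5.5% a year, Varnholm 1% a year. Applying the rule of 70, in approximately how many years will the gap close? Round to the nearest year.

Escova gains on Varnholm at 5.5% − 1% = 4.5 points a year.
At that relative rate the gap halves every 70/4.5 ≈ 15.56 years.
A 2× gap closes after 1 halving: 1 × 15.56 ≈ 16 years.

16 years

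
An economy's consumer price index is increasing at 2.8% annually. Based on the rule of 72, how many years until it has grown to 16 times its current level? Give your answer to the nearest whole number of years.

One doubling takes 72/2.8 = 25.71 years.
16 = 2^4, so 4 doublings → 103 years.

≈ 103 years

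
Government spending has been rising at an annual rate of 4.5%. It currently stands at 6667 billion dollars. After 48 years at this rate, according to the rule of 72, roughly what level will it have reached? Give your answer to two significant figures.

It doubles every 72/4.5 ≈ 16.00 years, so 48 years is 3.00 doublings.
2^3.00 ≈ 8.00; 6667 × 8.00 ≈ 53000 billion dollars.

roughly 53000 billion dollars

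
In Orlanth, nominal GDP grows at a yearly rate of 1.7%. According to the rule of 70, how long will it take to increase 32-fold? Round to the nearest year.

roughly 206 years

Doubling time ≈ 70/1.7 = 41.18 years.
Getting to 32× needs 5 doublings: 5 × 41.18 ≈ 206 years.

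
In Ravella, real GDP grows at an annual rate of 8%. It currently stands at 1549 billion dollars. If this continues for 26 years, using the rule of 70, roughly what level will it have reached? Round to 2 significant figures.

It doubles every 70/8 ≈ 8.75 years, so 26 years is 2.97 doublings.
2^2.97 ≈ 7.84; 1549 × 7.84 ≈ 12000 billion dollars.

≈ 12000 billion dollars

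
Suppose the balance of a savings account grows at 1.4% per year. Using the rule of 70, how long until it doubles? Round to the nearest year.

At 1.4%, doubling takes about 70/1.4 = 50.00 years.

around 50 years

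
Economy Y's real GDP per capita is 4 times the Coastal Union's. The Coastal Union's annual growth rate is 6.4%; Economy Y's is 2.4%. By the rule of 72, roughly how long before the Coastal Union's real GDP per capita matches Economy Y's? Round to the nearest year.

about 36 years

What matters is the difference: 4 pp.
Rule of 72 on the gap: the ratio halves every 72/4 ≈ 18.00 years.
A 4 times gap closes after 2 halvings: 2 × 18.00 ≈ 36 years.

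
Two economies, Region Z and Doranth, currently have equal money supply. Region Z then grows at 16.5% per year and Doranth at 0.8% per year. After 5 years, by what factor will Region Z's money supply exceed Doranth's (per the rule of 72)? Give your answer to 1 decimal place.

around 2.1 times

Only the 15.7-point difference matters.
72/15.7 ≈ 4.59 years per doubling of the ratio; 5 years gives 1.09 doublings, so ≈ 2.1×.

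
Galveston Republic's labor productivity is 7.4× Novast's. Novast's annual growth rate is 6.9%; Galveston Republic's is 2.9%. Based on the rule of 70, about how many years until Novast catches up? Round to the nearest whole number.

What matters is the difference: 4 pp.
Rule of 70 on the gap: the ratio halves every 70/4 ≈ 17.50 years.
A 7.4× gap takes log₂(7.4) ≈ 2.89 halvings to close: 2.89 × 17.50 ≈ 51 years.

approximately 51 years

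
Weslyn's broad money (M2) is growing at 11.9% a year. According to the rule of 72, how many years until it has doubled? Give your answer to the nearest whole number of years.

Doubling time ≈ 72 / 11.9 = 6.05 years.

≈ 6 years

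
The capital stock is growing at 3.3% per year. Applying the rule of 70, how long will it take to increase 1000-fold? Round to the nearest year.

211 years

At 3.3% it doubles every 70/3.3 ≈ 21.21 years.
1000× is log₂ 1000 ≈ 9.97 doublings, so ≈ 9.97 × 21.21 = 211 years.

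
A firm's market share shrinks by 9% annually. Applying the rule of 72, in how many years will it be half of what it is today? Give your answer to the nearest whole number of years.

≈ 8 years

Falling at 9%, it halves about every 72/9 = 8.00 years.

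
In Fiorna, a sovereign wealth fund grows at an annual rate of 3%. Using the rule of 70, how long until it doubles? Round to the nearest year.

Doubling time ≈ 70 / 3 = 23.33 years.

about 23 years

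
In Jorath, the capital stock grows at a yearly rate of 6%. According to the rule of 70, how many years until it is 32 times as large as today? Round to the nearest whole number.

One doubling takes 70/6 = 11.67 years.
Getting to 32× needs 5 doublings: 5 × 11.67 ≈ 58 years.

58 years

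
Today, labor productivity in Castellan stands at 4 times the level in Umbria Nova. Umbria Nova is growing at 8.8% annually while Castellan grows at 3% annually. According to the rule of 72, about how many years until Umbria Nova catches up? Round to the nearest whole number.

about 25 years

The growth-rate gap is 8.8% − 3% = 5.8 percentage points.
So the ratio between them halves every 72/5.8 ≈ 12.41 years.
A 4 times gap closes after 2 halvings: 2 × 12.41 ≈ 25 years.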